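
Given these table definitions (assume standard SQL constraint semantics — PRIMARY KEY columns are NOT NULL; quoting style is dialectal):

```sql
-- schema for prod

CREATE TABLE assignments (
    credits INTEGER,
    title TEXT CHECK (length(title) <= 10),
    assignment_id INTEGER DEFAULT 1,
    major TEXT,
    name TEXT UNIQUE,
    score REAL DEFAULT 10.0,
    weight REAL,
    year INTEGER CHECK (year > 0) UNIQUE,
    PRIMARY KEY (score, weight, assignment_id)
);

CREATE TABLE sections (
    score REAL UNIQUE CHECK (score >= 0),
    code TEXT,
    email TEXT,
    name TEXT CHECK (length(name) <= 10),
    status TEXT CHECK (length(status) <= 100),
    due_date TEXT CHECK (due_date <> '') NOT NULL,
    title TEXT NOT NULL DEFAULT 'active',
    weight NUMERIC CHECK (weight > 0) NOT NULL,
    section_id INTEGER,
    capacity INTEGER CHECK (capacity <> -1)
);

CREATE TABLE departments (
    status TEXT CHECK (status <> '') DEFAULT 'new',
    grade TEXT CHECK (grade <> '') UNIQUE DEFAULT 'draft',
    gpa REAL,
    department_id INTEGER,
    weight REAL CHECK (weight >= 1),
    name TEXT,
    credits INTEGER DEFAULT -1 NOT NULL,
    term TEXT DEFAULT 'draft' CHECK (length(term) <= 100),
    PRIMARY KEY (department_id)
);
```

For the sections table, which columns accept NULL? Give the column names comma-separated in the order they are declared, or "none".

- score: CHECK does not forbid NULL (a CHECK constraint passes when its expression is NULL) → nullable.
- code: no NOT NULL constraint applies → nullable.
- email: no NOT NULL constraint applies → nullable.
- name: CHECK does not forbid NULL (a CHECK constraint passes when its expression is NULL) → nullable.
- status: CHECK does not forbid NULL (a CHECK constraint passes when its expression is NULL) → nullable.
- due_date: declared NOT NULL → not nullable.
- title: declared NOT NULL → not nullable.
- weight: declared NOT NULL → not nullable.
- section_id: no NOT NULL constraint applies → nullable.
- capacity: CHECK does not forbid NULL (a CHECK constraint passes when its expression is NULL) → nullable.

score, code, email, name, status, section_id, capacity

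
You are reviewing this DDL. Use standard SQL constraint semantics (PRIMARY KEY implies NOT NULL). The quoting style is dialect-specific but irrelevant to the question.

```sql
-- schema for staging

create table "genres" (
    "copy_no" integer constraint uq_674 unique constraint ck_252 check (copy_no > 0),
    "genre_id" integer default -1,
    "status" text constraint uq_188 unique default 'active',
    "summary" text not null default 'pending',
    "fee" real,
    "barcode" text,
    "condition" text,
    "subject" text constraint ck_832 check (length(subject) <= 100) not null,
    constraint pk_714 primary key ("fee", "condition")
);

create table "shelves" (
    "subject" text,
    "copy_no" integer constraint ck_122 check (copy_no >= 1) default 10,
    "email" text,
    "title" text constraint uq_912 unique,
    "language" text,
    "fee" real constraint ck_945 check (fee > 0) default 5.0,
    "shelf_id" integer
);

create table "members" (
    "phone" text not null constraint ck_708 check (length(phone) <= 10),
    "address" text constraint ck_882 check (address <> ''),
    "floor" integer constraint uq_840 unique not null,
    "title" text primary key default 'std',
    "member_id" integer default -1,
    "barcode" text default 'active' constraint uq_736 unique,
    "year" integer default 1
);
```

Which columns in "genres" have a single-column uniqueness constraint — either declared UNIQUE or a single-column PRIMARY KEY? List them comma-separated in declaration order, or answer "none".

copy_no, status

- copy_no: declared UNIQUE → unique.
- genre_id: no UNIQUE or single-column PK constraint.
- status: declared UNIQUE → unique.
- summary: no UNIQUE or single-column PK constraint.
- fee: part of a composite PRIMARY KEY — only the tuple is unique, not this column on its own.
- barcode: no UNIQUE or single-column PK constraint.
- condition: part of a composite PRIMARY KEY — only the tuple is unique, not this column on its own.
- subject: no UNIQUE or single-column PK constraint.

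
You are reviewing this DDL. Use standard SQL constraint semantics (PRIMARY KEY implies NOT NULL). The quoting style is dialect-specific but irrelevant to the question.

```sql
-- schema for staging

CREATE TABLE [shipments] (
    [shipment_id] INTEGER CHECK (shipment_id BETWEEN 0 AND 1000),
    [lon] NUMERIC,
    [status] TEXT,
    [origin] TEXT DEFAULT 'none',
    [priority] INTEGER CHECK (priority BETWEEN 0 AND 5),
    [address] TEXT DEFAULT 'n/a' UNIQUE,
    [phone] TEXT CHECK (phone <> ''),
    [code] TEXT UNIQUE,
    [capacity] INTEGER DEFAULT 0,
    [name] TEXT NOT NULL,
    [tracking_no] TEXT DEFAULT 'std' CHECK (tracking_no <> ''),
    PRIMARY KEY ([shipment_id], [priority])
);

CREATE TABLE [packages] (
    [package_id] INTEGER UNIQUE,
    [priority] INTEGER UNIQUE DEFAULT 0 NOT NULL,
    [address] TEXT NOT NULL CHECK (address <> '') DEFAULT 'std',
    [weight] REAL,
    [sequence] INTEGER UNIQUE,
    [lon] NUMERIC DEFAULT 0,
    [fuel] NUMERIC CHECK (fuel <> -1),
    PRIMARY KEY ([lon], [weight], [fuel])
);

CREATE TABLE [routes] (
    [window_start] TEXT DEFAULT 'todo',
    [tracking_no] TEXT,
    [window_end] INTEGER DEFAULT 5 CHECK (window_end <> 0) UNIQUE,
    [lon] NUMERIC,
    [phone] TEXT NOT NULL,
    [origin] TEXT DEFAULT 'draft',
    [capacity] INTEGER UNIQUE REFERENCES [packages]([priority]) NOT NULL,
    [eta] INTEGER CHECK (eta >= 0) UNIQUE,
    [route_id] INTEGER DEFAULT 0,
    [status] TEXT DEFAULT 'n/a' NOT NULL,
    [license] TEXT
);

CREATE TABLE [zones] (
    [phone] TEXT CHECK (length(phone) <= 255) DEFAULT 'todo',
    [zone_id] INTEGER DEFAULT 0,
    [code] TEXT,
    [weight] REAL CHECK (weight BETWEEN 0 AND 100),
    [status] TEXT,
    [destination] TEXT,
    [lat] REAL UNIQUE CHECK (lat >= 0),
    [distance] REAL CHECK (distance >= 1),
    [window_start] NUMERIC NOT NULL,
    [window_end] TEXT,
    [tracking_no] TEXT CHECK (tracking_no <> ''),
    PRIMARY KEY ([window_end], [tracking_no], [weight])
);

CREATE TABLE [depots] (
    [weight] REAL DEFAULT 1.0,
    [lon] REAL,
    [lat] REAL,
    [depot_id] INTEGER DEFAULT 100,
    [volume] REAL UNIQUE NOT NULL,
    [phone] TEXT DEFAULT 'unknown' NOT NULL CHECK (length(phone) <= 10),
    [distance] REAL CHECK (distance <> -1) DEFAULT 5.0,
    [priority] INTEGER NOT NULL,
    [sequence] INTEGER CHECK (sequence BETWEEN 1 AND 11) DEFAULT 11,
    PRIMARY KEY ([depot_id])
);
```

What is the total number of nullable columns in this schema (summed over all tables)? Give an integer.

shipments: 8 nullable (lon, status, origin, address, phone, code, capacity, tracking_no — PK (shipment_id, priority) and explicit NOT NULL columns excluded).
packages: 2 nullable (package_id, sequence — PK (lon, weight, fuel) and explicit NOT NULL columns excluded).
routes: 8 nullable (window_start, tracking_no, window_end, lon, origin, eta, route_id, license — PK none and explicit NOT NULL columns excluded).
zones: 7 nullable (phone, zone_id, code, status, destination, lat, distance — PK (window_end, tracking_no, weight) and explicit NOT NULL columns excluded).
depots: 5 nullable (weight, lon, lat, distance, sequence — PK (depot_id) and explicit NOT NULL columns excluded).
Total: 8 + 2 + 8 + 7 + 5 = 30.

30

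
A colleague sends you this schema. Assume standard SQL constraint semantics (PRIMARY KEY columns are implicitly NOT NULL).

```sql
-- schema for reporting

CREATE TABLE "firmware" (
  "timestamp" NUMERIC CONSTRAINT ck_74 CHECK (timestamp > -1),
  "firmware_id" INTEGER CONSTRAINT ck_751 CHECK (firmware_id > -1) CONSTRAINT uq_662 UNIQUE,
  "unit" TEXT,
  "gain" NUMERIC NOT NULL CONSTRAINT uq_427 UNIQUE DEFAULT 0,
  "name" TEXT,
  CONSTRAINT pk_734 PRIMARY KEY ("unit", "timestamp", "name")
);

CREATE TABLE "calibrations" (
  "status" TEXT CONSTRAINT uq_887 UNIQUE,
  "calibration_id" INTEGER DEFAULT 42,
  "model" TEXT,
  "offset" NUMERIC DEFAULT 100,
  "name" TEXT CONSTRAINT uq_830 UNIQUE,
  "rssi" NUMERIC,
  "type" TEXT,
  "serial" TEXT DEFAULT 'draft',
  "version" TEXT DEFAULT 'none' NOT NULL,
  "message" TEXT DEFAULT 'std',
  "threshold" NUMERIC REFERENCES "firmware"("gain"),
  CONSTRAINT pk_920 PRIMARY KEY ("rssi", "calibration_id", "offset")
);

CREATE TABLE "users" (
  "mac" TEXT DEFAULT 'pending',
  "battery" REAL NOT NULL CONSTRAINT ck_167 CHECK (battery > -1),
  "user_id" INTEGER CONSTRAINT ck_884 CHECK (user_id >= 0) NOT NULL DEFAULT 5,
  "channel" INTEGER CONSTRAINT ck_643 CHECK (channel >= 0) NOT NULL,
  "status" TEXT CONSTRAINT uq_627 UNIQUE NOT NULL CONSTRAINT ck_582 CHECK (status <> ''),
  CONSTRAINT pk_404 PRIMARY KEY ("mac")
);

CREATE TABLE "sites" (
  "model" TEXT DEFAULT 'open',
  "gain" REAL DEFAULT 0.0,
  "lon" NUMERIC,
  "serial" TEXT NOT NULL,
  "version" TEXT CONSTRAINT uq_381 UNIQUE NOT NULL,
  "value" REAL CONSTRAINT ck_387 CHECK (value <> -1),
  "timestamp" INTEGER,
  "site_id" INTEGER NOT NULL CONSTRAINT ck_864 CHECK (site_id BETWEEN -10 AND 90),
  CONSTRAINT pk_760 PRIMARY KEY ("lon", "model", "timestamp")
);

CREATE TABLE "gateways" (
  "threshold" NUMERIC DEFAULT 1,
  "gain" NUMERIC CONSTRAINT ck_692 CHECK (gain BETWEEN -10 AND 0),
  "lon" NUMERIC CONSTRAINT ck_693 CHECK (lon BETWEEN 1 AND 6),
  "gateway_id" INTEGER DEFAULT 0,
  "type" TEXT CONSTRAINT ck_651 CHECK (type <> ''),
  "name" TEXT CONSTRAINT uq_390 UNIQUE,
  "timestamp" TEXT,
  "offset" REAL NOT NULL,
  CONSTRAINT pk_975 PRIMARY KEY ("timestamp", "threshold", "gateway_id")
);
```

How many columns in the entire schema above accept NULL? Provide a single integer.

14

firmware: 1 nullable (firmware_id — PK (unit, timestamp, name) and explicit NOT NULL columns excluded).
calibrations: 7 nullable (status, model, name, type, serial, message, threshold — PK (rssi, calibration_id, offset) and explicit NOT NULL columns excluded).
users: 0 nullable (none — PK (mac) and explicit NOT NULL columns excluded).
sites: 2 nullable (gain, value — PK (lon, model, timestamp) and explicit NOT NULL columns excluded).
gateways: 4 nullable (gain, lon, type, name — PK (timestamp, threshold, gateway_id) and explicit NOT NULL columns excluded).
Total: 1 + 7 + 0 + 2 + 4 = 14.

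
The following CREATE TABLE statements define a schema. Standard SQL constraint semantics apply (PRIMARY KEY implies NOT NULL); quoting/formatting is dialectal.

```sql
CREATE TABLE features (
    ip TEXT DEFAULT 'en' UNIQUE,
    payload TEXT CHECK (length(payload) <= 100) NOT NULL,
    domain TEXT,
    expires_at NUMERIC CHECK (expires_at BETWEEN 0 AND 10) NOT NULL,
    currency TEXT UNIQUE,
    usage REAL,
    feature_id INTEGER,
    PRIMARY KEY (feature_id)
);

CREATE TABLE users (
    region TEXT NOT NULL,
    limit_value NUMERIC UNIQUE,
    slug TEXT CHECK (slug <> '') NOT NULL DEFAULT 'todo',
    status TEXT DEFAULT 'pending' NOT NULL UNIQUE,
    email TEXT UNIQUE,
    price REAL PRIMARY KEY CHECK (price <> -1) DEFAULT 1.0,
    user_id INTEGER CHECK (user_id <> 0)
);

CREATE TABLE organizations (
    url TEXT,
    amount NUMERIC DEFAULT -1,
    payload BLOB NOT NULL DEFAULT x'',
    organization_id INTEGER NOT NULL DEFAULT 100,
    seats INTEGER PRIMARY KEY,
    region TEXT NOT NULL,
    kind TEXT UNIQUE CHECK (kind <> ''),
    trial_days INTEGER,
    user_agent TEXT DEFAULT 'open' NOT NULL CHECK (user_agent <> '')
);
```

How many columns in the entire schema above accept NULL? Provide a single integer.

11

features: 4 nullable (ip, domain, currency, usage — PK (feature_id) and explicit NOT NULL columns excluded).
users: 3 nullable (limit_value, email, user_id — PK (price) and explicit NOT NULL columns excluded).
organizations: 4 nullable (url, amount, kind, trial_days — PK (seats) and explicit NOT NULL columns excluded).
Total: 4 + 3 + 4 = 11.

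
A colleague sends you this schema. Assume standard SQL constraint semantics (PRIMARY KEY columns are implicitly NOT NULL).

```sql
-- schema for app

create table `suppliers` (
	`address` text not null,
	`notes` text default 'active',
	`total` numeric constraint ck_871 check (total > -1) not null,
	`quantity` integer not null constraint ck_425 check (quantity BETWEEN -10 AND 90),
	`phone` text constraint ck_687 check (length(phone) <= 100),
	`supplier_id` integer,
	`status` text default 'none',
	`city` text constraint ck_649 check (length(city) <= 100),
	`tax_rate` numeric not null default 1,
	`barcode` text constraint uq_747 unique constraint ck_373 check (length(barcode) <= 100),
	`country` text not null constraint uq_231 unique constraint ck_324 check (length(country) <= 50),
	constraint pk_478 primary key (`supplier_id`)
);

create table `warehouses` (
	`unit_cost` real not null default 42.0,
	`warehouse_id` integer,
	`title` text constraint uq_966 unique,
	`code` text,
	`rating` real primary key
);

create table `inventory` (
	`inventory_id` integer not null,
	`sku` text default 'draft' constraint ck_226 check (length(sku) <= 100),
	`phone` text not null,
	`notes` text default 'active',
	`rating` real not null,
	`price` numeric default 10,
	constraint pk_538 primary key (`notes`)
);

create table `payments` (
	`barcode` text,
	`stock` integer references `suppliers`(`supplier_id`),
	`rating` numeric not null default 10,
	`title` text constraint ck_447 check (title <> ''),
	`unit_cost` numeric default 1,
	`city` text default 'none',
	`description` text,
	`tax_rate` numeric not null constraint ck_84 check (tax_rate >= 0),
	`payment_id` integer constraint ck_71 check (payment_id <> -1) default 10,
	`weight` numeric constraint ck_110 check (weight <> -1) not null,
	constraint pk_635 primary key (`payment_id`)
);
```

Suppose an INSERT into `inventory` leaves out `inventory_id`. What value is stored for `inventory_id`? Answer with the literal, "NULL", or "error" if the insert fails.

inventory_id has no DEFAULT clause.
Omitting it would insert NULL, but it is declared NOT NULL, so the INSERT fails.

error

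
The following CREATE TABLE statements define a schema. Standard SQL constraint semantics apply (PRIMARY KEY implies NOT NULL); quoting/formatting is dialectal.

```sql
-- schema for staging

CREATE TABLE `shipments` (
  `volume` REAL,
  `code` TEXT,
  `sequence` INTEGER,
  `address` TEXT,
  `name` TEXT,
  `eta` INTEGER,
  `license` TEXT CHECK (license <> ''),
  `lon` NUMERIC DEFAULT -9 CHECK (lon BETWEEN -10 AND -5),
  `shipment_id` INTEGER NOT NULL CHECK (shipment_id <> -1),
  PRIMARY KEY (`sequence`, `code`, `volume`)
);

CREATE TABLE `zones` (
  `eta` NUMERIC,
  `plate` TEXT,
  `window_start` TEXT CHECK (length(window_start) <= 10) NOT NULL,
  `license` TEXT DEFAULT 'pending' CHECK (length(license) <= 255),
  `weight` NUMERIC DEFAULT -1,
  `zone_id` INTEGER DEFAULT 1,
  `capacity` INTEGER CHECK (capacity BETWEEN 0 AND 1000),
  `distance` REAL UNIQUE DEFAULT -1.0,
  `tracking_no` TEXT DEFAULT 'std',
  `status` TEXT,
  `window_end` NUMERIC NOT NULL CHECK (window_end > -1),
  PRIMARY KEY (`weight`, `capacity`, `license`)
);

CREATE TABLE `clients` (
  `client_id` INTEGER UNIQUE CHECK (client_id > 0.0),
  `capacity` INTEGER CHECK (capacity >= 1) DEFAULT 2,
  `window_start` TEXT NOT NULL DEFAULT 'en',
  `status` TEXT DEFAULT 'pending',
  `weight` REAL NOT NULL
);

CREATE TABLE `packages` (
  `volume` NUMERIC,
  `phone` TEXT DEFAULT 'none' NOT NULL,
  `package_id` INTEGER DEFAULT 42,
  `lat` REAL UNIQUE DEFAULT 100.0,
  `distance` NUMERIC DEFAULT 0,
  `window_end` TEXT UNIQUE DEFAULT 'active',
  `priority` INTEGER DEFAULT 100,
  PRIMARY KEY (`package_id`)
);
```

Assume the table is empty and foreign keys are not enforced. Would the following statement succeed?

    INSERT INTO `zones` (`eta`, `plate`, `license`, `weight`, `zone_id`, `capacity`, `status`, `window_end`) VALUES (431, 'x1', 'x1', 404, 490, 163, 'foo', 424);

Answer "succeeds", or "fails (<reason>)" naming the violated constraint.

fails (NOT NULL on window_start)

window_start is omitted from the column list and has no DEFAULT, so it would receive NULL.
But window_start is declared NOT NULL.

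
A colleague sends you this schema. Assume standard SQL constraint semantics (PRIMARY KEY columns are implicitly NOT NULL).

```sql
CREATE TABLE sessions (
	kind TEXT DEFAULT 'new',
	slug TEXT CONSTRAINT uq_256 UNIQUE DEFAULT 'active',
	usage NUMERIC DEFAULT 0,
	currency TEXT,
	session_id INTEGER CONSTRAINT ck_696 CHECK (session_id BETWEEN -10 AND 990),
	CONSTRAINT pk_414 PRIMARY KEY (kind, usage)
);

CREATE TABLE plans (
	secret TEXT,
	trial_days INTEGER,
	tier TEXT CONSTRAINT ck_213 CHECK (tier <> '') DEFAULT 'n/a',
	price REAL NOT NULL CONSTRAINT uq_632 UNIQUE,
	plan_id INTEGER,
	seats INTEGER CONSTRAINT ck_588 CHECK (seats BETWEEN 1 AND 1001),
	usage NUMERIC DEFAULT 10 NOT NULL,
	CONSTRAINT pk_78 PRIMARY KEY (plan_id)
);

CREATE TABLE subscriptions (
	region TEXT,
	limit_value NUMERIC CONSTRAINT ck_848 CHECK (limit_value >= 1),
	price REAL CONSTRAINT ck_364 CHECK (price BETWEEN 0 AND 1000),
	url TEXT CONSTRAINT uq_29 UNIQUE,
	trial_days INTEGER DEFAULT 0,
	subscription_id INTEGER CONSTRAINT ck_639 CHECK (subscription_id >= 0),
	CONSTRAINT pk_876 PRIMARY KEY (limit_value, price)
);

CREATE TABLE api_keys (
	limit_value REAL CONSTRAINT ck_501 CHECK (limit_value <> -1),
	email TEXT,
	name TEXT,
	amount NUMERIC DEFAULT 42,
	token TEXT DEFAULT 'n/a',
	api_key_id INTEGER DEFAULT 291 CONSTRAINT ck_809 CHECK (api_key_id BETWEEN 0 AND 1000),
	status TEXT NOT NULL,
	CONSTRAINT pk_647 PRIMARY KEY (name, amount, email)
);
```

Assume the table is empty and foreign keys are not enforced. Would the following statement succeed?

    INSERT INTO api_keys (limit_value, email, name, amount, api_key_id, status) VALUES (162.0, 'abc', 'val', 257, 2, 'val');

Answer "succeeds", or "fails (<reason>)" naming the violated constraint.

NOT NULL columns: amount is supplied; email is supplied; name is supplied; status is supplied.
CHECK constraints: 162.0 satisfies (limit_value <> -1); 2 satisfies (api_key_id BETWEEN 0 AND 1000).
No constraint is violated.

succeeds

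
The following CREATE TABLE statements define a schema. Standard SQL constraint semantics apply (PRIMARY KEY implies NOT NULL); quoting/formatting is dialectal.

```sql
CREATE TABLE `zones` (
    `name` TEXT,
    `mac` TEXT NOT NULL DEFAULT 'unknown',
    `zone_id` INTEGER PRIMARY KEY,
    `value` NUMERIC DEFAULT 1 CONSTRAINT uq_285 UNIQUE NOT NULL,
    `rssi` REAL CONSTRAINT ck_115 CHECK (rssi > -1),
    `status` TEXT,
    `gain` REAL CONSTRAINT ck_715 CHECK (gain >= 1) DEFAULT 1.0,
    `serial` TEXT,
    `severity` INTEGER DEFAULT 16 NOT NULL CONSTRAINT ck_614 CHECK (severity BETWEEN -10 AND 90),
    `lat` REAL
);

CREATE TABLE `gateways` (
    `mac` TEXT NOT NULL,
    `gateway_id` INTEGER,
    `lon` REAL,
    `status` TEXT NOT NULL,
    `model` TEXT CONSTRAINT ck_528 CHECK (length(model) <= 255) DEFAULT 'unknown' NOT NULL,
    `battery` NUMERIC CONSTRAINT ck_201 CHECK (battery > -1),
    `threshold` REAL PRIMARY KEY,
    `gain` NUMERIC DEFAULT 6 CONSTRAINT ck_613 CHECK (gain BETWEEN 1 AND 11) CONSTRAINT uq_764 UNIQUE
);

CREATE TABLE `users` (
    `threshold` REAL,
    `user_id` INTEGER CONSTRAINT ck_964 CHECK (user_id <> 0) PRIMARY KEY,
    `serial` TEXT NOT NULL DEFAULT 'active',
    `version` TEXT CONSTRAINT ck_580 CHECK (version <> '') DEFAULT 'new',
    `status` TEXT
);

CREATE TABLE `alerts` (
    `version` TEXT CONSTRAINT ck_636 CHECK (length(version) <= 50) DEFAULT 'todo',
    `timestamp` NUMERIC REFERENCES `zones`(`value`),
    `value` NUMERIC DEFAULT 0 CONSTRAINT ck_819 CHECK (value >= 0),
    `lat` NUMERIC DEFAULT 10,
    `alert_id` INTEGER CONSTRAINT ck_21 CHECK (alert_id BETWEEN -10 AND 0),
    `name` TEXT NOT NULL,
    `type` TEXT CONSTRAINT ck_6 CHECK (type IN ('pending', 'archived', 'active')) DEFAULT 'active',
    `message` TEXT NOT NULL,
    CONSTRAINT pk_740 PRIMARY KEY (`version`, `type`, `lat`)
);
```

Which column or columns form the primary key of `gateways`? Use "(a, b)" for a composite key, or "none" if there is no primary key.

threshold is declared PRIMARY KEY inline on the column.

threshold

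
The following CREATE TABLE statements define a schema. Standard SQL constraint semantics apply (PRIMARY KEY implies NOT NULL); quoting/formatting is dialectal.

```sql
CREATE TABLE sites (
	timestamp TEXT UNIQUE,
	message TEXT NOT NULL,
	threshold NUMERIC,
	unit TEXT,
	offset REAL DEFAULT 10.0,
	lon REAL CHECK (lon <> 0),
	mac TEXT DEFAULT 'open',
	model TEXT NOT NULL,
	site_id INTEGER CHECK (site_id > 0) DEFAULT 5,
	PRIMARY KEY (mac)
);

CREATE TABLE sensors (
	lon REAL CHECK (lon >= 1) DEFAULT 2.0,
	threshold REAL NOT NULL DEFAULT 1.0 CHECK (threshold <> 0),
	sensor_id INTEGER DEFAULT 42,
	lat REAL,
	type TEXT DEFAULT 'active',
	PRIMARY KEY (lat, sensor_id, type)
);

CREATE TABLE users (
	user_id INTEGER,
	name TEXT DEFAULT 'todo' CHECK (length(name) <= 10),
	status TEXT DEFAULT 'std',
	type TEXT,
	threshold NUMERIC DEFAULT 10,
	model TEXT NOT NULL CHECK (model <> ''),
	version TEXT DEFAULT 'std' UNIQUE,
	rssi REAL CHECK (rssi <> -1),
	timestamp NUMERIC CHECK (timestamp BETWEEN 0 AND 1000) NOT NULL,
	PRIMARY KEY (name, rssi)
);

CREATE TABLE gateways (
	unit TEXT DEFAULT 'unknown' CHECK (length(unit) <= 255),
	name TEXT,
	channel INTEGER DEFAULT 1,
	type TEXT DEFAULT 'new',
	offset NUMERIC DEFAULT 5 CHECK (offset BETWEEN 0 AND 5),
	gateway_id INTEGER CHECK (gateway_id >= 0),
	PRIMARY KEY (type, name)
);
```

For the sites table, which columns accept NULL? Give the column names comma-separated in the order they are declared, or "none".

timestamp, threshold, unit, offset, lon, site_id

- timestamp: UNIQUE does not imply NOT NULL → nullable.
- message: declared NOT NULL → not nullable.
- threshold: no NOT NULL constraint applies → nullable.
- unit: no NOT NULL constraint applies → nullable.
- offset: DEFAULT only fills an omitted column; an explicit NULL is still allowed → nullable.
- lon: CHECK does not forbid NULL (a CHECK constraint passes when its expression is NULL) → nullable.
- mac: part of the PRIMARY KEY, which implies NOT NULL → not nullable.
- model: declared NOT NULL → not nullable.
- site_id: CHECK does not forbid NULL (a CHECK constraint passes when its expression is NULL) → nullable.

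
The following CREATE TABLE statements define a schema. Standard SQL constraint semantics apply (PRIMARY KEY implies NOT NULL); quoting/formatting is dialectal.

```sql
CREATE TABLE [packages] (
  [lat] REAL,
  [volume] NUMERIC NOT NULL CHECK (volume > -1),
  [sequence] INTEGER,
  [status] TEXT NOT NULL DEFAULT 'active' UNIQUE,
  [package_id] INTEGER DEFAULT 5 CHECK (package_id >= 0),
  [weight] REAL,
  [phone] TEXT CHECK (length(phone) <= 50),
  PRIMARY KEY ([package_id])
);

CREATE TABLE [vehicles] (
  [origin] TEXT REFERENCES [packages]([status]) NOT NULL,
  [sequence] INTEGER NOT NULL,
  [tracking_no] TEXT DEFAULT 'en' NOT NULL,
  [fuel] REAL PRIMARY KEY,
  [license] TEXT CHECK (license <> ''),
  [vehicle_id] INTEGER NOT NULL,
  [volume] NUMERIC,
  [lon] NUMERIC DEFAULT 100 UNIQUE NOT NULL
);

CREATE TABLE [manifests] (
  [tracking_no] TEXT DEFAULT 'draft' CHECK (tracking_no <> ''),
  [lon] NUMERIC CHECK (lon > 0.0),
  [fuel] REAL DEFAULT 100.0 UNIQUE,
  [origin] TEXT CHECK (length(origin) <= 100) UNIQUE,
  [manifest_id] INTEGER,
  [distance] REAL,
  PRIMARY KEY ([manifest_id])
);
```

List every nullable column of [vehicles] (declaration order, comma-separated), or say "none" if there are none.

- origin: declared NOT NULL → not nullable.
- sequence: declared NOT NULL → not nullable.
- tracking_no: declared NOT NULL → not nullable.
- fuel: part of the PRIMARY KEY, which implies NOT NULL → not nullable.
- license: CHECK does not forbid NULL (a CHECK constraint passes when its expression is NULL) → nullable.
- vehicle_id: declared NOT NULL → not nullable.
- volume: no NOT NULL constraint applies → nullable.
- lon: declared NOT NULL → not nullable.

license, volume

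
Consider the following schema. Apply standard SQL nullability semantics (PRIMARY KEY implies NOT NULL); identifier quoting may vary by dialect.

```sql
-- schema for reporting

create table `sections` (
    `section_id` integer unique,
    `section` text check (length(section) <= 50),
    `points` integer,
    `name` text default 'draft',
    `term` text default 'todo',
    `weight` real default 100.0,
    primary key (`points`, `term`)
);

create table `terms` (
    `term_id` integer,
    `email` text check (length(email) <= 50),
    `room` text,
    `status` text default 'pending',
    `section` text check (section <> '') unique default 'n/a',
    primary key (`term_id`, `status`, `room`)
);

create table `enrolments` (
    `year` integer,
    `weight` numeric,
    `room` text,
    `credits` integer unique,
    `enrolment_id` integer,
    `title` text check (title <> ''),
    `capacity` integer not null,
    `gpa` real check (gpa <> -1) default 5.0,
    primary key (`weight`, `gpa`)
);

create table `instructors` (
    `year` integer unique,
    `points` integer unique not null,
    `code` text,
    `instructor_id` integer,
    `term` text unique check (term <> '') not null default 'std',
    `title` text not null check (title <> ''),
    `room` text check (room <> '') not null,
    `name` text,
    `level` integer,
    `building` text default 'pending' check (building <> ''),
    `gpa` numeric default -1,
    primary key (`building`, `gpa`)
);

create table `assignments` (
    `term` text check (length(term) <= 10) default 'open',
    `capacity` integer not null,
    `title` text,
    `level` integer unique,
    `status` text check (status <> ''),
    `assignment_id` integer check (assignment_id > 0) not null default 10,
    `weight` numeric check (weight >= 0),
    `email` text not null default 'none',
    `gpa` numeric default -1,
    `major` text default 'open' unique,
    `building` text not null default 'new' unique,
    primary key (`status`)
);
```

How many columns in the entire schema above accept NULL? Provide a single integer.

sections: 4 nullable (section_id, section, name, weight — PK (points, term) and explicit NOT NULL columns excluded).
terms: 2 nullable (email, section — PK (term_id, status, room) and explicit NOT NULL columns excluded).
enrolments: 5 nullable (year, room, credits, enrolment_id, title — PK (weight, gpa) and explicit NOT NULL columns excluded).
instructors: 5 nullable (year, code, instructor_id, name, level — PK (building, gpa) and explicit NOT NULL columns excluded).
assignments: 6 nullable (term, title, level, weight, gpa, major — PK (status) and explicit NOT NULL columns excluded).
Total: 4 + 2 + 5 + 5 + 6 = 22.

22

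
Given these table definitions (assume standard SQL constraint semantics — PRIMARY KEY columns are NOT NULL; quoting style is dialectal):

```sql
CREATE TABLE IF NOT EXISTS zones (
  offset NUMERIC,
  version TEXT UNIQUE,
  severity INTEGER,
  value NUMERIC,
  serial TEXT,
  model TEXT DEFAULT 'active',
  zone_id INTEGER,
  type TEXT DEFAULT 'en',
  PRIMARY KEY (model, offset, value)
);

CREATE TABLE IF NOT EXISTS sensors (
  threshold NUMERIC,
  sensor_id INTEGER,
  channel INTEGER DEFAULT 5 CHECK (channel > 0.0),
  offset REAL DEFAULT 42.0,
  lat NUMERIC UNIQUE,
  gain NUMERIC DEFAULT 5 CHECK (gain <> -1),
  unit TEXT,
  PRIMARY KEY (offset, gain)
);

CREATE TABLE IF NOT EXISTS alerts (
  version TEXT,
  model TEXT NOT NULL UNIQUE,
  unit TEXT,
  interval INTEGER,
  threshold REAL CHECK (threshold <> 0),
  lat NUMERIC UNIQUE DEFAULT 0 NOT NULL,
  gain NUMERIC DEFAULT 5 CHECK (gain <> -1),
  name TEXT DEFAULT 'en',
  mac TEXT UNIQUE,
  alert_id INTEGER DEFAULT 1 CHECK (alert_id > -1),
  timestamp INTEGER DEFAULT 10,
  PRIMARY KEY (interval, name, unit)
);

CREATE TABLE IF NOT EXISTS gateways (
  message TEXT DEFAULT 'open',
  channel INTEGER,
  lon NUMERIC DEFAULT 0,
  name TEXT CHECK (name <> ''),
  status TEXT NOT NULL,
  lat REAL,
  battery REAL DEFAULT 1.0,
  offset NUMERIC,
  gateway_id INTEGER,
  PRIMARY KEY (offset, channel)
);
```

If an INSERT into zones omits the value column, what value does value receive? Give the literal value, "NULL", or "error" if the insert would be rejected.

error

value has no DEFAULT clause.
Omitting it would insert NULL, but it is part of the PRIMARY KEY, so the INSERT fails.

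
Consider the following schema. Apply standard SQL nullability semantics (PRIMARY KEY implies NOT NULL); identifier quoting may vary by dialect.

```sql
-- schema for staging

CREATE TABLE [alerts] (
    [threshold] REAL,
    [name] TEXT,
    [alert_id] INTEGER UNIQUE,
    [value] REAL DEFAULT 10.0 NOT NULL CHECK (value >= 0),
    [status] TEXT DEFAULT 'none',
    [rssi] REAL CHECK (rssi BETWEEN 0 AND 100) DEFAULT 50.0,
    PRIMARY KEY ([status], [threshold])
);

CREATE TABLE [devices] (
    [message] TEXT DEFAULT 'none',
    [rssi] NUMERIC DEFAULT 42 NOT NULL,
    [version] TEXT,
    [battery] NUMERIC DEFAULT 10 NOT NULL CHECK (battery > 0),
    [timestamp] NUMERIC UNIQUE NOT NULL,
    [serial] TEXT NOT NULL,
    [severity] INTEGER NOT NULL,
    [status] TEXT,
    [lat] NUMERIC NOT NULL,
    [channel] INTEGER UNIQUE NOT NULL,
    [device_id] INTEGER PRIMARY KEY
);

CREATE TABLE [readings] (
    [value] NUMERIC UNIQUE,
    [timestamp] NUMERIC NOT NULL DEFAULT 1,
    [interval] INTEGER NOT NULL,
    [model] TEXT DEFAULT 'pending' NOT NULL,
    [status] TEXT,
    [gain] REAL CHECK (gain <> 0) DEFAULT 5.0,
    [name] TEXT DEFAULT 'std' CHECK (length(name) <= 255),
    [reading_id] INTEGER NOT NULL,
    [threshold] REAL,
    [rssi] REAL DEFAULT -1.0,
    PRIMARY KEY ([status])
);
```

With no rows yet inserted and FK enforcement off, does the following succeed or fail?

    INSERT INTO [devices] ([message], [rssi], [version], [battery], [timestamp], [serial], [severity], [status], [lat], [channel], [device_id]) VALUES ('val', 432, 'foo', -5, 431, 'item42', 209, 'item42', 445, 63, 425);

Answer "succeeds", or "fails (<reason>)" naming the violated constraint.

fails (CHECK on battery)

The value -5 for battery violates CHECK (battery > 0).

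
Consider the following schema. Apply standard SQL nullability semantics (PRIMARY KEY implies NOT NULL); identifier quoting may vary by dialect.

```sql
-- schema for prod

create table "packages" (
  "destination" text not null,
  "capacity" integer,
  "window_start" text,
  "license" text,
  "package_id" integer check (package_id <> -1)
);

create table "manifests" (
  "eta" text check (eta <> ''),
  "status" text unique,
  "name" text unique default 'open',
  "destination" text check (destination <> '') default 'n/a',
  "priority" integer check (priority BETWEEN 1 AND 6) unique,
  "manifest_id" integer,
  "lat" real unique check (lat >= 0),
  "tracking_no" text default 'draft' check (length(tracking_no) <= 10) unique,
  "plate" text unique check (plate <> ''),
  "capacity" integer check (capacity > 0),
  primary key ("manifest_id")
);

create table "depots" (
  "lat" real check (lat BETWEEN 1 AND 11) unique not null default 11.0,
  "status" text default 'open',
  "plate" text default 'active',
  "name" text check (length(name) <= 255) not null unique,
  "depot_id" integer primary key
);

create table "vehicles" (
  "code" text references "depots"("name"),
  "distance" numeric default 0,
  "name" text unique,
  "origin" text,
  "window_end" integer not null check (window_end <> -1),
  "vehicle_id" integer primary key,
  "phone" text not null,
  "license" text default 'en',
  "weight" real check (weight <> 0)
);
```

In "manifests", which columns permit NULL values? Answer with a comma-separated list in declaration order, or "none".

eta, status, name, destination, priority, lat, tracking_no, plate, capacity

- eta: CHECK does not forbid NULL (a CHECK constraint passes when its expression is NULL) → nullable.
- status: UNIQUE does not imply NOT NULL → nullable.
- name: UNIQUE does not imply NOT NULL → nullable.
- destination: CHECK does not forbid NULL (a CHECK constraint passes when its expression is NULL) → nullable.
- priority: CHECK does not forbid NULL (a CHECK constraint passes when its expression is NULL) → nullable.
- manifest_id: part of the PRIMARY KEY, which implies NOT NULL → not nullable.
- lat: CHECK does not forbid NULL (a CHECK constraint passes when its expression is NULL) → nullable.
- tracking_no: CHECK does not forbid NULL (a CHECK constraint passes when its expression is NULL) → nullable.
- plate: CHECK does not forbid NULL (a CHECK constraint passes when its expression is NULL) → nullable.
- capacity: CHECK does not forbid NULL (a CHECK constraint passes when its expression is NULL) → nullable.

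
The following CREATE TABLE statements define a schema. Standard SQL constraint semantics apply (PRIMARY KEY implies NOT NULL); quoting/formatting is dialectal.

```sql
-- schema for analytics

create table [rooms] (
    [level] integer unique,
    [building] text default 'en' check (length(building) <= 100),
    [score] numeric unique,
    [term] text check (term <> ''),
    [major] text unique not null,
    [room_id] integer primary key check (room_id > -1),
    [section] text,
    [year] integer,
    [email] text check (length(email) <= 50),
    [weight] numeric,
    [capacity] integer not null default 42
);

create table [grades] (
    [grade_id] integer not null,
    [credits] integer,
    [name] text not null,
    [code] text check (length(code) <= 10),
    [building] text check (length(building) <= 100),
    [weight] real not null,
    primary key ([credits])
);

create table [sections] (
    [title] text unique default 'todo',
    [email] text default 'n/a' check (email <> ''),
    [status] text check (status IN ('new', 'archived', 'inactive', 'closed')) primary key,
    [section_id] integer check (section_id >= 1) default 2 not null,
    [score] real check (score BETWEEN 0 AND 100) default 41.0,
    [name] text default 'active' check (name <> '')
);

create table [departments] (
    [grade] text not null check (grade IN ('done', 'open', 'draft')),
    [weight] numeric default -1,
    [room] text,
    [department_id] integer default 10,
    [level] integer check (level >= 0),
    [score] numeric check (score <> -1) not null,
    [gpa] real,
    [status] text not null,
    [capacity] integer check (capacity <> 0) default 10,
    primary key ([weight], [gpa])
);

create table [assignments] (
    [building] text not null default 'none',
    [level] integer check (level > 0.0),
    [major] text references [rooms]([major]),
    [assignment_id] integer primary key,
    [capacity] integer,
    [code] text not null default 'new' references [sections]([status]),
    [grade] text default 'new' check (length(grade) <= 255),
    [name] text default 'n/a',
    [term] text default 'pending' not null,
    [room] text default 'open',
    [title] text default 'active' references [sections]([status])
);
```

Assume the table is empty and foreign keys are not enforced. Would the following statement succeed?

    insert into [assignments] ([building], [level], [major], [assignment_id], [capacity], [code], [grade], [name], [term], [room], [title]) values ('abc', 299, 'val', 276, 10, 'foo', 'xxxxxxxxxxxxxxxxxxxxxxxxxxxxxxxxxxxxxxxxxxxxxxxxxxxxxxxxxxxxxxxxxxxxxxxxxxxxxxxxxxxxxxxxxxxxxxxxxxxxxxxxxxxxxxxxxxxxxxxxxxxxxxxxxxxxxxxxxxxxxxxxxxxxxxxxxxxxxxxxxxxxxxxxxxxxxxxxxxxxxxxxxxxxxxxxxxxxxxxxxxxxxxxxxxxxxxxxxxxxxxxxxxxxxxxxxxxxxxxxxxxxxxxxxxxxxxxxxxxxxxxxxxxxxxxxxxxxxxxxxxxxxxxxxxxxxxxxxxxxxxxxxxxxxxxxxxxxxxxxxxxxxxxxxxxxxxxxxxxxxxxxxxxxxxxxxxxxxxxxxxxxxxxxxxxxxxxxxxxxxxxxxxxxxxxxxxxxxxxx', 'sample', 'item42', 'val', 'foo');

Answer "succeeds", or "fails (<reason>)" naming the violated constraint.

fails (CHECK on grade)

The value 'xxxxxxxxxxxxxxxxxxxxxxxxxxxxxxxxxxxxxxxxxxxxxxxxxxxxxxxxxxxxxxxxxxxxxxxxxxxxxxxxxxxxxxxxxxxxxxxxxxxxxxxxxxxxxxxxxxxxxxxxxxxxxxxxxxxxxxxxxxxxxxxxxxxxxxxxxxxxxxxxxxxxxxxxxxxxxxxxxxxxxxxxxxxxxxxxxxxxxxxxxxxxxxxxxxxxxxxxxxxxxxxxxxxxxxxxxxxxxxxxxxxxxxxxxxxxxxxxxxxxxxxxxxxxxxxxxxxxxxxxxxxxxxxxxxxxxxxxxxxxxxxxxxxxxxxxxxxxxxxxxxxxxxxxxxxxxxxxxxxxxxxxxxxxxxxxxxxxxxxxxxxxxxxxxxxxxxxxxxxxxxxxxxxxxxxxxxxxxxxx' for grade violates CHECK (length(grade) <= 255).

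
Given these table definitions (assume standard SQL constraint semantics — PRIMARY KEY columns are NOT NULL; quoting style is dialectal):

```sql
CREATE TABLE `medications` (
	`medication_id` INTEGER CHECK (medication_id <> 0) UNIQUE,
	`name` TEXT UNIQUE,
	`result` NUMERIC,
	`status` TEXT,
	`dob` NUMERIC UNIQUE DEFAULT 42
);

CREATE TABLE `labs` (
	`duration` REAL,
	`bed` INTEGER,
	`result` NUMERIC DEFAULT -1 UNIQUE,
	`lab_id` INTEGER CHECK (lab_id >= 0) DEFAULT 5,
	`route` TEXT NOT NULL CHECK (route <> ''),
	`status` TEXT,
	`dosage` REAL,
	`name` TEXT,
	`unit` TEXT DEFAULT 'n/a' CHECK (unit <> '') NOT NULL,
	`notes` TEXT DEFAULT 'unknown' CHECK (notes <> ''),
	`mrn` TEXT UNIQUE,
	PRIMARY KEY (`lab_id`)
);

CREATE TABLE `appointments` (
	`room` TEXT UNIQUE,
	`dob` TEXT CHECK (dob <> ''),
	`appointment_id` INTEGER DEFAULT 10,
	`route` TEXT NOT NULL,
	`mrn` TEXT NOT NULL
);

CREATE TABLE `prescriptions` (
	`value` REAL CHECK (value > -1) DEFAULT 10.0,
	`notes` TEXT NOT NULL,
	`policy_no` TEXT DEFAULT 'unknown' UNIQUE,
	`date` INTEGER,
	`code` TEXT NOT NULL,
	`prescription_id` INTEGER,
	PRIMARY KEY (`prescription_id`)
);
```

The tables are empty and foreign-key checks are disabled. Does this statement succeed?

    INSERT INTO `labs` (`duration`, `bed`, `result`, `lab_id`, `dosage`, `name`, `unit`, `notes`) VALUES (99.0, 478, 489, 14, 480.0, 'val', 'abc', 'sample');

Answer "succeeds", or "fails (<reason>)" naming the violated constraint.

fails (NOT NULL on route)

route is omitted from the column list and has no DEFAULT, so it would receive NULL.
But route is declared NOT NULL.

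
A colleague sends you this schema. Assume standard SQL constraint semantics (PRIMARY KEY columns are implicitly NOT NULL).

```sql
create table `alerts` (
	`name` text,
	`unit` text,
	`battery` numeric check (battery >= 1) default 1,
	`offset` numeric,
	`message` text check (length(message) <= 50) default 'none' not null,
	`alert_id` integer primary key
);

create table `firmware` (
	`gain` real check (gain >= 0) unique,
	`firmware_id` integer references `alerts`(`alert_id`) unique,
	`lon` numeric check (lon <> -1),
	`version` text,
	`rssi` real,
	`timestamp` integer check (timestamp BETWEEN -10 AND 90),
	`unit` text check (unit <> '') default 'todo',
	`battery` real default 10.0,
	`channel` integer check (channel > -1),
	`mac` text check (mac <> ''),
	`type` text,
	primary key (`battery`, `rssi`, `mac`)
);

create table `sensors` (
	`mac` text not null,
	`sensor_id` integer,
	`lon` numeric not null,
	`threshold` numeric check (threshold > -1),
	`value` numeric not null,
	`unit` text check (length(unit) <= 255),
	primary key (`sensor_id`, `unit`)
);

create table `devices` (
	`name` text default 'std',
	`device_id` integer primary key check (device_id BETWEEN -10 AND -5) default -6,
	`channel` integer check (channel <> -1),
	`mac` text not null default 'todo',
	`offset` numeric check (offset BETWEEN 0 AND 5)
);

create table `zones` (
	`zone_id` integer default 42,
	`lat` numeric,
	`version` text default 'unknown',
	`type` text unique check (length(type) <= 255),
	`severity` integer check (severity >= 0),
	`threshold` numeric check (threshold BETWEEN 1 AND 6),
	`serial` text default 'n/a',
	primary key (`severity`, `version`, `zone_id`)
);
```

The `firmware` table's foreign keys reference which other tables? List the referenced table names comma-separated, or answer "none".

- firmware_id REFERENCES alerts(alert_id).

alerts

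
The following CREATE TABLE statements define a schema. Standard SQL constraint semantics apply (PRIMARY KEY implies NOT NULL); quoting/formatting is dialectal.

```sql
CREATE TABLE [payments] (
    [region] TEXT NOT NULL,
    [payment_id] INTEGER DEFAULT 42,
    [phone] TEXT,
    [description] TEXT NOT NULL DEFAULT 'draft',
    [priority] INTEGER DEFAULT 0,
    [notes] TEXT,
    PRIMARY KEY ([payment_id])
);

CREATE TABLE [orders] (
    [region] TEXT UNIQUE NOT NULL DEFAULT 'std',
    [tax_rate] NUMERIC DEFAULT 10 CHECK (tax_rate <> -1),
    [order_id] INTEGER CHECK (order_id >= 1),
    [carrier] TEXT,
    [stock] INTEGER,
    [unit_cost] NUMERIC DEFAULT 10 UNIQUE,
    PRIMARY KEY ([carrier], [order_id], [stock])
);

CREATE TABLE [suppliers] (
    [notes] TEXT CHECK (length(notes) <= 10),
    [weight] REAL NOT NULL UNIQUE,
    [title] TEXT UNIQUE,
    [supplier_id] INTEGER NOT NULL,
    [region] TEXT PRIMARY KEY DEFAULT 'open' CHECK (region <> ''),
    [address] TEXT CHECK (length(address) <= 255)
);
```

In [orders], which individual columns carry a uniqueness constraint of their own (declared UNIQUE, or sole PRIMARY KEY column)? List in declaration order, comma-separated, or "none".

region, unit_cost

- region: declared UNIQUE → unique.
- tax_rate: no UNIQUE or single-column PK constraint.
- order_id: part of a composite PRIMARY KEY — only the tuple is unique, not this column on its own.
- carrier: part of a composite PRIMARY KEY — only the tuple is unique, not this column on its own.
- stock: part of a composite PRIMARY KEY — only the tuple is unique, not this column on its own.
- unit_cost: declared UNIQUE → unique.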